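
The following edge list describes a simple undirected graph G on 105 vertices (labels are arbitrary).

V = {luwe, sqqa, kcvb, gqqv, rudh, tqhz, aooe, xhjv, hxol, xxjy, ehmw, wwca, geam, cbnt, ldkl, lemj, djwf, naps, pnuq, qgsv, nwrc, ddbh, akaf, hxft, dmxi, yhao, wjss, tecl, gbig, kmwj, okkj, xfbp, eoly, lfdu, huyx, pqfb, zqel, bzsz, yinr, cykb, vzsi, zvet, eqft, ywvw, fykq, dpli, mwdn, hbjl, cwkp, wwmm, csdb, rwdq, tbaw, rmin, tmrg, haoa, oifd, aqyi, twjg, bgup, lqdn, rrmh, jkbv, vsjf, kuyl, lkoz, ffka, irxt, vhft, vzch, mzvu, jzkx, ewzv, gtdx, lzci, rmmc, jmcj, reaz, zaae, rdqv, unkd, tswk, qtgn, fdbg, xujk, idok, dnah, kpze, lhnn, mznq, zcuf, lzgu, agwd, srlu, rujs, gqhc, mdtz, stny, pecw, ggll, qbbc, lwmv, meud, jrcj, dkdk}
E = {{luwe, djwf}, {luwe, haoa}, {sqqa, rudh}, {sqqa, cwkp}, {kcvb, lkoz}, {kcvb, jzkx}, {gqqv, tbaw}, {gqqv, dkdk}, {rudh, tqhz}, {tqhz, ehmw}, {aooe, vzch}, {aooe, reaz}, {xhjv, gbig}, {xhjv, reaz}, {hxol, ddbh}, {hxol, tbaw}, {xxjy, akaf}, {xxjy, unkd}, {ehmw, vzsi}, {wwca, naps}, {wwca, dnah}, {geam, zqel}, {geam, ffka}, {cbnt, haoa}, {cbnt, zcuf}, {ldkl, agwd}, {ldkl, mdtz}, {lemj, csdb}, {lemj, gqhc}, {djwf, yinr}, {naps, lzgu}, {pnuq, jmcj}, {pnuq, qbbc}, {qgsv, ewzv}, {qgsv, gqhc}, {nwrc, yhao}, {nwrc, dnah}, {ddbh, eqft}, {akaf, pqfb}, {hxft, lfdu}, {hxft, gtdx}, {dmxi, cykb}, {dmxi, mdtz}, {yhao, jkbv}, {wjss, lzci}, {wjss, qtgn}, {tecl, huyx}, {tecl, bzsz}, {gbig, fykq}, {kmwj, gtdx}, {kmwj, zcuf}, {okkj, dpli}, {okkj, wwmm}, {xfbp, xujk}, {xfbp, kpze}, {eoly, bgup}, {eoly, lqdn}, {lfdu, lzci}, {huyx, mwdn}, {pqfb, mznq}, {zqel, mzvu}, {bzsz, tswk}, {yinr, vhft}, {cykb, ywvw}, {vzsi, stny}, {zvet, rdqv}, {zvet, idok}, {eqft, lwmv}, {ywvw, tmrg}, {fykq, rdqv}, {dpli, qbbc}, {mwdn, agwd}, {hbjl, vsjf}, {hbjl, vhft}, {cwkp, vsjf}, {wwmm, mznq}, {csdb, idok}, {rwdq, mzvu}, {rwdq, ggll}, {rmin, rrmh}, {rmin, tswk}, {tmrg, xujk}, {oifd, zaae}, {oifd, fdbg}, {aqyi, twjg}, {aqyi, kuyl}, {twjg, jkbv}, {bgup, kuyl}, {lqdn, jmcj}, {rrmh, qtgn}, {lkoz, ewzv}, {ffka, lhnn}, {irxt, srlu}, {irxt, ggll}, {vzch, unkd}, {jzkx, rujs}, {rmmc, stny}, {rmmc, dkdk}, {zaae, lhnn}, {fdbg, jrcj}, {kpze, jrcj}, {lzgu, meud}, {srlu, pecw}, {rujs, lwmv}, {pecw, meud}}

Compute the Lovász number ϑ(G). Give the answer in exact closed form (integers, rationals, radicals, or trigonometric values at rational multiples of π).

105*cos(pi/105)/(cos(pi/105) + 1)

N(zvet) = {rdqv, idok}, |N(zvet)| = 2.
Vertex kcvb has 2 neighbors: lkoz, jzkx.
N(reaz) = {aooe, xhjv}, |N(reaz)| = 2.
Vertex ffka has 2 neighbors: geam, lhnn.
Regular of degree 2 on 105 vertices: a single 105-cycle (edge-transitive).
Distinct eigenvalues (to 6 d.p.): [2.0, 1.99642, 1.985694, 1.967859, 1.94298, 1.911146, 1.87247, 1.827091, 1.775172, 1.716898, 1.652478, 1.582142, 1.506143, 1.424752, 1.338261, 1.24698, 1.151234, 1.051368, 0.947737, 0.840714, 0.730682, 0.618034, 0.503174, 0.386512, 0.268467, 0.14946, 0.029919, -0.08973, -0.209057, -0.327636, -0.445042, -0.560855, -0.67466, -0.78605, -0.894626, -1.0, -1.101794, -1.199644, -1.293199, -1.382125, -1.466104, -1.544834, -1.618034, -1.685442, -1.746816, -1.801938, -1.850609, -1.892655, -1.927926, -1.956295, -1.977662, -1.991949, -1.999105].
Lovász (edge-transitive): ϑ = −105·(-2*cos(pi/105))/((2)−(-2*cos(pi/105))) = 105*cos(pi/105)/(cos(pi/105) + 1).
≈ 52.488248718 (to 9 d.p.).
Check 52 ≤ 105*cos(pi/105)/(cos(pi/105) + 1) ≤ 53: both strict.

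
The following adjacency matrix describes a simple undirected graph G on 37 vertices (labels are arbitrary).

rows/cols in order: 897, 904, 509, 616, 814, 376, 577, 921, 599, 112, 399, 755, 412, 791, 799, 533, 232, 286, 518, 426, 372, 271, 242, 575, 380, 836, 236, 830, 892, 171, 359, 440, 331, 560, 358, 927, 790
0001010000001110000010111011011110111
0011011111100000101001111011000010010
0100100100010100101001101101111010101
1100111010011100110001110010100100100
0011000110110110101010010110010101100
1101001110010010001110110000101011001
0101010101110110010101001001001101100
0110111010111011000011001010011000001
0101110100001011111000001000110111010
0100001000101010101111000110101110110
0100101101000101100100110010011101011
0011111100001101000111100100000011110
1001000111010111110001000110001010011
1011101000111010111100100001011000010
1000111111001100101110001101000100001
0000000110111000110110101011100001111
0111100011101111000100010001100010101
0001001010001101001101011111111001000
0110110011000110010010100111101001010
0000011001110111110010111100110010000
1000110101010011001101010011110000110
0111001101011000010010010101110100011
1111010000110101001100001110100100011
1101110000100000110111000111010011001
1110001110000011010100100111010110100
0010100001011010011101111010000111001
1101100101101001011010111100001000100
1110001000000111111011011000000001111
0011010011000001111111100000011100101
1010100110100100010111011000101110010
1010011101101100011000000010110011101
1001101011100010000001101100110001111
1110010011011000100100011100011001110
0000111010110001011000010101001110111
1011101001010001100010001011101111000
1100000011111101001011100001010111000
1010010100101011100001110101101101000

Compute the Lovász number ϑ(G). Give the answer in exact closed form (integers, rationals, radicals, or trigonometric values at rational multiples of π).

sqrt(37)

deg(376) = 18; N(376) = {897, 904, 616, 577, 921, 599, 755, 799, 518, 426, 372, 242, 575, 892, 359, 331, 560, 790}.
N(242) = {897, 904, 509, 616, 376, 399, 755, 791, 533, 518, 426, 380, 836, 236, 892, 440, 927, 790}, |N(242)| = 18.
Vertex 509 has 18 neighbors: 904, 814, 921, 755, 791, 232, 518, 271, 242, 380, 836, 830, 892, 171, 359, 331, 358, 790.
Vertex 399 has 18 neighbors: 904, 814, 577, 921, 112, 791, 533, 232, 426, 242, 575, 236, 171, 359, 440, 560, 927, 790.
G on 37 vertices is 18-regular; SR(37,18,8,9) — a Paley graph.
spec(A) ≈ [18.0, 2.54138, -3.54138] (distinct, 5 d.p.).
−37·(-sqrt(37)/2 - 1/2) / ((18)−(-sqrt(37)/2 - 1/2)) = sqrt(37) = ϑ(G).
≈ 6.0828 (to 4 d.p.).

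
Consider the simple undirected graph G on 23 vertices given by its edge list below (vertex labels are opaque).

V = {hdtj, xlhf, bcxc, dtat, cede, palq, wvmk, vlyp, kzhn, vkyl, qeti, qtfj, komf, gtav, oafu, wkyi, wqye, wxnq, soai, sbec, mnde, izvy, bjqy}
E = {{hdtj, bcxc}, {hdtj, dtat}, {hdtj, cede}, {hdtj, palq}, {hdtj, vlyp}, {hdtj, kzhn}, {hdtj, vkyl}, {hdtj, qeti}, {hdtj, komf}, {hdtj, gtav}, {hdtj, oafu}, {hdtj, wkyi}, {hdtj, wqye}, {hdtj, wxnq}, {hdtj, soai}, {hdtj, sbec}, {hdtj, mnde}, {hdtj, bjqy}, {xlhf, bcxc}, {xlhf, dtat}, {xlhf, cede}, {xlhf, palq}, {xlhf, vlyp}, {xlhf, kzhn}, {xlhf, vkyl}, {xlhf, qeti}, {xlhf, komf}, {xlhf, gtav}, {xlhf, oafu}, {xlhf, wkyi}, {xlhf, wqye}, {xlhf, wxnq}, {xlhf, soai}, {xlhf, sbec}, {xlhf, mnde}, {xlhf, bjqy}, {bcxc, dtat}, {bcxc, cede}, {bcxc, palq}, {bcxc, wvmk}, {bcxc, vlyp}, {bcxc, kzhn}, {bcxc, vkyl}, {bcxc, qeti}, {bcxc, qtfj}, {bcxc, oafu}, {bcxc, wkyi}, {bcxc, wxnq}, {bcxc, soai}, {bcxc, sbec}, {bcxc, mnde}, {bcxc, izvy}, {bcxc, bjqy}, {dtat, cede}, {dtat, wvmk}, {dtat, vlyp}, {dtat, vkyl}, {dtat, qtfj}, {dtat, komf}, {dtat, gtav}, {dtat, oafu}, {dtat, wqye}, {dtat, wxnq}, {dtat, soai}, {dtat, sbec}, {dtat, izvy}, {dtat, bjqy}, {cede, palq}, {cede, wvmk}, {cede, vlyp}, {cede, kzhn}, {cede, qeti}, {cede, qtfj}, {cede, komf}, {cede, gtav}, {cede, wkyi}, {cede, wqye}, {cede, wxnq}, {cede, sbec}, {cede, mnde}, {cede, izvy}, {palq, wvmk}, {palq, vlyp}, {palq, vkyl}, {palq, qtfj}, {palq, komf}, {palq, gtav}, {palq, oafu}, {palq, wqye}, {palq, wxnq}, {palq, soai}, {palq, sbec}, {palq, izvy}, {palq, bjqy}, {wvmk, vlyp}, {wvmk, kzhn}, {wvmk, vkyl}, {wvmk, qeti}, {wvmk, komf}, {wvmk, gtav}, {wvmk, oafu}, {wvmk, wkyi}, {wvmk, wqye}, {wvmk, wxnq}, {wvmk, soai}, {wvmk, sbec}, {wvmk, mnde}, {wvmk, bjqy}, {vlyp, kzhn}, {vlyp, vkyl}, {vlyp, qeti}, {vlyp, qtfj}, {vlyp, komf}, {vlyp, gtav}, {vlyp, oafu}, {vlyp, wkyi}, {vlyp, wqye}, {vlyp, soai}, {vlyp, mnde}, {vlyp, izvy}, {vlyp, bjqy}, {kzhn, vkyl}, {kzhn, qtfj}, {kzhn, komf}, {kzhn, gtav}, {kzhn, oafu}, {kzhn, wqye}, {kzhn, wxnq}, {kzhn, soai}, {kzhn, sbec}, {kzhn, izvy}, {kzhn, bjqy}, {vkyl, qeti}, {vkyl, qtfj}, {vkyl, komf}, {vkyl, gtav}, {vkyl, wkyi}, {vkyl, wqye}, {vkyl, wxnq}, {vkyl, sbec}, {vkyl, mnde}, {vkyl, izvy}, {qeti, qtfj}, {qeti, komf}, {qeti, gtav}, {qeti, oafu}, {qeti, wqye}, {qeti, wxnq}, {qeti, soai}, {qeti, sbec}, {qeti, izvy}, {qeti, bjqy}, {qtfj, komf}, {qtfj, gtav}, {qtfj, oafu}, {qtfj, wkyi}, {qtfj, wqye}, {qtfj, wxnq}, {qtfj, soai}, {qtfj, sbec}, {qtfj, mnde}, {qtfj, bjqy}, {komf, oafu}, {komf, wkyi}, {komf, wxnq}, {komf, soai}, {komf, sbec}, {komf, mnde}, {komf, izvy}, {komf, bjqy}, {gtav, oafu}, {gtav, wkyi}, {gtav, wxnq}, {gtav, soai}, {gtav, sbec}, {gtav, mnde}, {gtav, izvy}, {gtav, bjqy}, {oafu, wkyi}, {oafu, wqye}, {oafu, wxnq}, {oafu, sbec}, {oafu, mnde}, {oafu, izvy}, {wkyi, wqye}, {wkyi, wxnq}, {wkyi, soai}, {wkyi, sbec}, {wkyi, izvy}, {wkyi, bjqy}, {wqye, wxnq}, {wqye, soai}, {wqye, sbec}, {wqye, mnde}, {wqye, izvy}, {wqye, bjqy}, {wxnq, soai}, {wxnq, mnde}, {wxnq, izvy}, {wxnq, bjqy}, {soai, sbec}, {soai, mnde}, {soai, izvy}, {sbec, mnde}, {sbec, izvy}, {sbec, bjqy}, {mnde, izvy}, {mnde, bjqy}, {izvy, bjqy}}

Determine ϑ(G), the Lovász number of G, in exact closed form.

N(komf) = {hdtj, xlhf, dtat, cede, palq, wvmk, vlyp, kzhn, vkyl, qeti, qtfj, oafu, wkyi, wxnq, soai, sbec, mnde, izvy, bjqy}, |N(komf)| = 19.
N(wkyi) = {hdtj, xlhf, bcxc, cede, wvmk, vlyp, vkyl, qtfj, komf, gtav, oafu, wqye, wxnq, soai, sbec, izvy, bjqy}, |N(wkyi)| = 17.
N(xlhf) = {bcxc, dtat, cede, palq, vlyp, kzhn, vkyl, qeti, komf, gtav, oafu, wkyi, wqye, wxnq, soai, sbec, mnde, bjqy}, |N(xlhf)| = 18.
N(wqye) = {hdtj, xlhf, dtat, cede, palq, wvmk, vlyp, kzhn, vkyl, qeti, qtfj, oafu, wkyi, wxnq, soai, sbec, mnde, izvy, bjqy}, |N(wqye)| = 19.
5 parts of sizes [6, 5, 5, 4, 3]; α(G) = 6 = ϑ (perfect).
Numerically 6.000000.
Check 6 ≤ 6 ≤ 6: collapsed.

6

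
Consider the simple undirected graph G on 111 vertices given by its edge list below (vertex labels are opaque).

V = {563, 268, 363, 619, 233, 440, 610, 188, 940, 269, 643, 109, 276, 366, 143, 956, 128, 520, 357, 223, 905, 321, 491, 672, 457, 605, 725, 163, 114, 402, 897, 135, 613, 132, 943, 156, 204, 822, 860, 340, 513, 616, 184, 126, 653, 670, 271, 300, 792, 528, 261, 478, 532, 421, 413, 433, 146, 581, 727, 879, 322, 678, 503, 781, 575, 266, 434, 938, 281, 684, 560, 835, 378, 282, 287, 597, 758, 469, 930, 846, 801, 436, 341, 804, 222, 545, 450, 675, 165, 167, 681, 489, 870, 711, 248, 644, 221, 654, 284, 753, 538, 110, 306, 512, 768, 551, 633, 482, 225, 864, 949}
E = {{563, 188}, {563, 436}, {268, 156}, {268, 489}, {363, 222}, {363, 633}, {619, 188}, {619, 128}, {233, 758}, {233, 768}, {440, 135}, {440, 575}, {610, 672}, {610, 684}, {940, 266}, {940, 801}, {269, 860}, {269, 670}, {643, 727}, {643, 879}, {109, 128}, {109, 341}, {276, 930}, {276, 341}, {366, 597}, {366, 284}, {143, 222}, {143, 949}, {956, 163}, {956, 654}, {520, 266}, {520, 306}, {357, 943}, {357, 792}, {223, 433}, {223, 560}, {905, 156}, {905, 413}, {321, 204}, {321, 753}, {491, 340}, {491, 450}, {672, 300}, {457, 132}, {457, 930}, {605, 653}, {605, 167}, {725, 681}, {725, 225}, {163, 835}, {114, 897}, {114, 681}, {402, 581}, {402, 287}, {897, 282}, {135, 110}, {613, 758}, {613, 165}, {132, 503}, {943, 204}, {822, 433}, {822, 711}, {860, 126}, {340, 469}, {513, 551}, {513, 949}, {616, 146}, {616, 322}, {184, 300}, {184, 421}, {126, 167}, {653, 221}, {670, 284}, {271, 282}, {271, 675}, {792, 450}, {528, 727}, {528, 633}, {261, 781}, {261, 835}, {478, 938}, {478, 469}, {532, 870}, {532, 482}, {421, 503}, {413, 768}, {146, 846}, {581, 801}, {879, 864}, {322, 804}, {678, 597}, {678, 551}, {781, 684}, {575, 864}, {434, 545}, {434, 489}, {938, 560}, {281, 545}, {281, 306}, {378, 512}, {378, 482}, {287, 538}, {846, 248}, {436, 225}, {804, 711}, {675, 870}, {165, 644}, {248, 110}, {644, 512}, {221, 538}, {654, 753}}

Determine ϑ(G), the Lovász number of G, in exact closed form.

111*cos(pi/111)/(cos(pi/111) + 1)

Vertex 321 has 2 neighbors: 204, 753.
deg(727) = 2; N(727) = {643, 528}.
Vertex 378 has 2 neighbors: 512, 482.
Vertex 528 has 2 neighbors: 727, 633.
G on 111 vertices is 2-regular; this is C_{111}, the 111-cycle.
spec(A) ≈ [2.0, 1.9968, 1.9872, 1.97123, 1.94895, 1.92043, 1.88575, 1.84504, 1.79841, 1.74603, 1.68805, 1.62466, 1.55607, 1.4825, 1.40417, 1.32135, 1.23429, 1.14329, 1.04861, 0.95058, 0.84951, 0.74571, 0.63953, 0.53129, 0.42136, 0.31007, 0.19779, 0.08488, -0.0283, -0.1414, -0.25404, -0.36586, -0.47652, -0.58565, -0.6929, -0.79793, -0.90041, -1.0, -1.09639, -1.18927, -1.27833, -1.36331, -1.44391, -1.51989, -1.591, -1.65702, -1.71773, -1.77293, -1.82246, -1.86614, -1.90385, -1.93547, -1.96088, -1.98001, -1.99279, -1.9992] (distinct, 5 d.p.).
Lovász: ϑ = −111(-2*cos(pi/111))/(2+-(-1)*2*cos(pi/111)) = 111*cos(pi/111)/(cos(pi/111) + 1).
= 55.488884… (decimal).
Sandwich: α(G)=55 ≤ ϑ(G)=111*cos(pi/111)/(cos(pi/111) + 1) ≤ χ(Ḡ)=56 (both strict).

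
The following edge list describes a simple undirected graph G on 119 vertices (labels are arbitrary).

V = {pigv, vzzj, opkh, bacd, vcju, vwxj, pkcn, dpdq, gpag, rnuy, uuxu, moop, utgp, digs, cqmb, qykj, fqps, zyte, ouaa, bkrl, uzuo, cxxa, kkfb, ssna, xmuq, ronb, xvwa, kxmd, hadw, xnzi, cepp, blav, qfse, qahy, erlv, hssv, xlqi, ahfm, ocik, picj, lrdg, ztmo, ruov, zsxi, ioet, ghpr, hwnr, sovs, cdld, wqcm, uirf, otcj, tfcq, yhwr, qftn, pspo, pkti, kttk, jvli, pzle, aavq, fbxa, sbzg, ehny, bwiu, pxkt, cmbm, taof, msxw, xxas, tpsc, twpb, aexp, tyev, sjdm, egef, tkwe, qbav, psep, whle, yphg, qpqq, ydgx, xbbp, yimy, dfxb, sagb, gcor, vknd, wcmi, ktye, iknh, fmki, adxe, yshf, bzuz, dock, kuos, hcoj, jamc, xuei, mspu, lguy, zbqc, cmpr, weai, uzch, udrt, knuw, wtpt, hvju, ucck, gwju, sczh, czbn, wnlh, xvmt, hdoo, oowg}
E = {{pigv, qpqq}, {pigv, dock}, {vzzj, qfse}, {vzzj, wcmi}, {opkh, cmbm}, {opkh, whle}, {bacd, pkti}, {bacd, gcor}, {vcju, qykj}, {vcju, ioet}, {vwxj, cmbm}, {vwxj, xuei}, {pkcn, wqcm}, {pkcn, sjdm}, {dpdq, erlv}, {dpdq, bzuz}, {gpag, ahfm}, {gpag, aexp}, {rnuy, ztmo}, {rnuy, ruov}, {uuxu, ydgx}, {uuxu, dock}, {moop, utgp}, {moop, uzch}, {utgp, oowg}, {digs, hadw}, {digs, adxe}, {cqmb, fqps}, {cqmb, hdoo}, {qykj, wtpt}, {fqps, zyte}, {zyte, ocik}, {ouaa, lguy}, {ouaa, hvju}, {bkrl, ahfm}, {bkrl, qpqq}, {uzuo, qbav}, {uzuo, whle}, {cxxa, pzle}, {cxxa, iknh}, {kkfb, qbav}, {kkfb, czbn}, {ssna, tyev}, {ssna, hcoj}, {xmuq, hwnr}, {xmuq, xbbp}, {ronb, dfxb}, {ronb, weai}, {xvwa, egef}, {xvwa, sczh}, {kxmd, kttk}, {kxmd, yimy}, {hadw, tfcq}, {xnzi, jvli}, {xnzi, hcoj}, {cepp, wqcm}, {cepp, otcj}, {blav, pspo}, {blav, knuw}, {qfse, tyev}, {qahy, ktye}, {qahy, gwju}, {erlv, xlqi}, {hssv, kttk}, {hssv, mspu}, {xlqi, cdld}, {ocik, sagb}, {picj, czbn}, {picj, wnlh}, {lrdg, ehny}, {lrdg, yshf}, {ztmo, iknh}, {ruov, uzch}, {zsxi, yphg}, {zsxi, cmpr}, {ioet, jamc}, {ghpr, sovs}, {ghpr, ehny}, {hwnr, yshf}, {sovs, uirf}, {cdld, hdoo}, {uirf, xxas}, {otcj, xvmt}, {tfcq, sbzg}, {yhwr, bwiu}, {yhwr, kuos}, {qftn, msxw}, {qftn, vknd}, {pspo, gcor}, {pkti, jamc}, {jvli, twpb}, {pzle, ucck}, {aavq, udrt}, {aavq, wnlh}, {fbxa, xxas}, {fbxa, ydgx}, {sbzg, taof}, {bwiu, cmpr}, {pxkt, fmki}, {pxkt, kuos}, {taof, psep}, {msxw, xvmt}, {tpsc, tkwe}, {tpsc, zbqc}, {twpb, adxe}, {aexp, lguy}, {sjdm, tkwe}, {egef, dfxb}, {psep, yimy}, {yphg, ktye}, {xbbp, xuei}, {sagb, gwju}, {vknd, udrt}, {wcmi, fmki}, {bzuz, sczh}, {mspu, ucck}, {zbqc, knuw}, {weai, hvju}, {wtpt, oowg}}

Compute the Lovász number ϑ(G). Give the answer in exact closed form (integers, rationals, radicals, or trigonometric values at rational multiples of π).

119*cos(pi/119)/(cos(pi/119) + 1)

Vertex pzle has 2 neighbors: cxxa, ucck.
deg(uzuo) = 2; N(uzuo) = {qbav, whle}.
Vertex xlqi has 2 neighbors: erlv, cdld.
Vertex ktye has 2 neighbors: qahy, yphg.
deg(v) = 2 for all v (|V|=119); this is C_{119}, the 119-cycle.
The 60 distinct eigenvalues: [2.0, 1.997213, 1.988859, 1.974962, 1.95556, 1.930708, 1.900475, 1.864944, 1.824216, 1.778403, 1.727634, 1.672049, 1.611804, 1.547067, 1.478018, 1.404849, 1.327765, 1.24698, 1.162719, 1.075218, 0.984719, 0.891477, 0.795749, 0.697804, 0.597914, 0.496357, 0.393417, 0.28938, 0.184537, 0.079179, -0.026399, -0.131904, -0.237041, -0.341517, -0.445042, -0.547326, -0.648085, -0.747037, -0.843907, -0.938425, -1.030328, -1.119358, -1.205269, -1.287821, -1.366783, -1.441936, -1.51307, -1.579986, -1.642499, -1.700434, -1.75363, -1.801938, -1.845223, -1.883366, -1.916259, -1.943812, -1.965946, -1.982601, -1.993731, -1.999303].
−119·(-2*cos(pi/119)) / ((2)−(-2*cos(pi/119))) = 119*cos(pi/119)/(cos(pi/119) + 1) = ϑ(G).
= 59.48963156… (decimal).
α=59, χ(Ḡ)=60; ϑ=119*cos(pi/119)/(cos(pi/119) + 1) lies between (both strict).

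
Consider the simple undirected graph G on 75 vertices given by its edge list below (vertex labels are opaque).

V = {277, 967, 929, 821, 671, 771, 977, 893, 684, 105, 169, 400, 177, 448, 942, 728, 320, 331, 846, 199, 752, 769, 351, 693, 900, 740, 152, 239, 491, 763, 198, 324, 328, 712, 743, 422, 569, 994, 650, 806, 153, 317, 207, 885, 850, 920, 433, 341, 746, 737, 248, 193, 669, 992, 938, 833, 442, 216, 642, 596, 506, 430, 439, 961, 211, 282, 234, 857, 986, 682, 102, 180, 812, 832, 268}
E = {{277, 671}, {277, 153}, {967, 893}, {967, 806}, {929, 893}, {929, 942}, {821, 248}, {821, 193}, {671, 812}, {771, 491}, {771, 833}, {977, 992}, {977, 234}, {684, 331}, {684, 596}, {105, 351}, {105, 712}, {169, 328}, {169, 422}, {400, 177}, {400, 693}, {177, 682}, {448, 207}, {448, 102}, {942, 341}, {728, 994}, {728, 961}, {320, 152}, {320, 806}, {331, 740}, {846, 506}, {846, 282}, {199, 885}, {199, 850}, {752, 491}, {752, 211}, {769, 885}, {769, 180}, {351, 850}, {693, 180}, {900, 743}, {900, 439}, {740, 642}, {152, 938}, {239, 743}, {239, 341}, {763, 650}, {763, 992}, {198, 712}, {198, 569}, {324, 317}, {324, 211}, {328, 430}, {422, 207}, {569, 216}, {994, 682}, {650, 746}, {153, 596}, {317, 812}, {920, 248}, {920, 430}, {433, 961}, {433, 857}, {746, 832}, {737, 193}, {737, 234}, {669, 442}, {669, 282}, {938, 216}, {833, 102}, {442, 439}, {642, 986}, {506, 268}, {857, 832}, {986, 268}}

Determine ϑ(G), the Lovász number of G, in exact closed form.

75*cos(pi/75)/(cos(pi/75) + 1)

Vertex 806 has 2 neighbors: 967, 320.
Vertex 671 has 2 neighbors: 277, 812.
N(153) = {277, 596}, |N(153)| = 2.
N(102) = {448, 833}, |N(102)| = 2.
deg(v) = 2 for all v (|V|=75); the odd cycle C_{75}.
The 38 distinct eigenvalues: [2.0, 1.992986, 1.971992, 1.937166, 1.888753, 1.827091, 1.752613, 1.665842, 1.567387, 1.457937, 1.338261, 1.209198, 1.071654, 0.926592, 0.775031, 0.618034, 0.456702, 0.292166, 0.125581, -0.041885, -0.209057, -0.374763, -0.53784, -0.697144, -0.851559, -1.0, -1.141427, -1.274848, -1.399327, -1.51399, -1.618034, -1.710729, -1.791424, -1.859553, -1.914639, -1.956295, -1.984229, -1.998246].
Lovász: ϑ = −75(-2*cos(pi/75))/(2+-(-1)*2*cos(pi/75)) = 75*cos(pi/75)/(cos(pi/75) + 1).
= 37.4835… (decimal).
Check 37 ≤ 75*cos(pi/75)/(cos(pi/75) + 1) ≤ 38: both strict.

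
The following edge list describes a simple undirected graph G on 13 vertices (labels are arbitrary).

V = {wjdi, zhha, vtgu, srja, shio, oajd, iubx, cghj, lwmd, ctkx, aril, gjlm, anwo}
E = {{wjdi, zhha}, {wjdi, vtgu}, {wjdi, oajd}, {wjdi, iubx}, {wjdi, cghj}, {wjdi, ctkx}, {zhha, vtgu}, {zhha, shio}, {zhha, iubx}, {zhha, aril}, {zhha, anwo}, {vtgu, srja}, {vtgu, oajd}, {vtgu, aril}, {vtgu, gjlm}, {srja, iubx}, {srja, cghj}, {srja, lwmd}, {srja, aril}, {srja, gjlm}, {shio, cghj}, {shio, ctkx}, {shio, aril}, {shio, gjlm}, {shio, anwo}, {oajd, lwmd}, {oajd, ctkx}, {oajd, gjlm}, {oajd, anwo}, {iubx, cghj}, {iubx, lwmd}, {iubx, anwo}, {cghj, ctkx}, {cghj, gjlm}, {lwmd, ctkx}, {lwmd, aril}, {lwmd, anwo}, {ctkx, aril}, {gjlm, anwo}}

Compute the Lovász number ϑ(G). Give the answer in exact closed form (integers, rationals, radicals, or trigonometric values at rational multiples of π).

deg(gjlm) = 6; N(gjlm) = {vtgu, srja, shio, oajd, cghj, anwo}.
N(anwo) = {zhha, shio, oajd, iubx, lwmd, gjlm}, |N(anwo)| = 6.
N(iubx) = {wjdi, zhha, srja, cghj, lwmd, anwo}, |N(iubx)| = 6.
N(oajd) = {wjdi, vtgu, lwmd, ctkx, gjlm, anwo}, |N(oajd)| = 6.
G on 13 vertices is 6-regular; SR(13,6,2,3) — a Paley graph.
spec(A) ≈ [6.0, 1.303, -2.303] (distinct, 3 d.p.).
ϑ = −N·λ_min/(λ_max−λ_min) = −13·(-sqrt(13)/2 - 1/2)/(6−(-sqrt(13)/2 - 1/2)) = sqrt(13).
ϑ(G) ≈ 3.60555128.

sqrt(13)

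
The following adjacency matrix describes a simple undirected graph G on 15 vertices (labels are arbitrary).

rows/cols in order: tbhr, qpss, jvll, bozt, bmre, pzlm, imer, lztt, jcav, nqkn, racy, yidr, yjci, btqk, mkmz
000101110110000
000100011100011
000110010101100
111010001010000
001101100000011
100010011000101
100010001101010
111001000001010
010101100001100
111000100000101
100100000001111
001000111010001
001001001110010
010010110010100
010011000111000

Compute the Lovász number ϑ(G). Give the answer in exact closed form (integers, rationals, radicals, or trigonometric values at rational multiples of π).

deg(yidr) = 6; N(yidr) = {jvll, imer, lztt, jcav, racy, mkmz}.
N(imer) = {tbhr, bmre, jcav, nqkn, yidr, btqk}, |N(imer)| = 6.
Vertex tbhr has 6 neighbors: bozt, pzlm, imer, lztt, nqkn, racy.
Vertex jcav has 6 neighbors: qpss, bozt, pzlm, imer, yidr, yjci.
15-vertex 6-regular graph: Kneser K(6,2) on C(6,2)=15 vertices.
The 3 distinct eigenvalues: [6.0, 1.0, -3.0].
Lovász: ϑ = −15(-3)/(6+-1*(-3)) = 5.
= 5.00000000… (decimal).

5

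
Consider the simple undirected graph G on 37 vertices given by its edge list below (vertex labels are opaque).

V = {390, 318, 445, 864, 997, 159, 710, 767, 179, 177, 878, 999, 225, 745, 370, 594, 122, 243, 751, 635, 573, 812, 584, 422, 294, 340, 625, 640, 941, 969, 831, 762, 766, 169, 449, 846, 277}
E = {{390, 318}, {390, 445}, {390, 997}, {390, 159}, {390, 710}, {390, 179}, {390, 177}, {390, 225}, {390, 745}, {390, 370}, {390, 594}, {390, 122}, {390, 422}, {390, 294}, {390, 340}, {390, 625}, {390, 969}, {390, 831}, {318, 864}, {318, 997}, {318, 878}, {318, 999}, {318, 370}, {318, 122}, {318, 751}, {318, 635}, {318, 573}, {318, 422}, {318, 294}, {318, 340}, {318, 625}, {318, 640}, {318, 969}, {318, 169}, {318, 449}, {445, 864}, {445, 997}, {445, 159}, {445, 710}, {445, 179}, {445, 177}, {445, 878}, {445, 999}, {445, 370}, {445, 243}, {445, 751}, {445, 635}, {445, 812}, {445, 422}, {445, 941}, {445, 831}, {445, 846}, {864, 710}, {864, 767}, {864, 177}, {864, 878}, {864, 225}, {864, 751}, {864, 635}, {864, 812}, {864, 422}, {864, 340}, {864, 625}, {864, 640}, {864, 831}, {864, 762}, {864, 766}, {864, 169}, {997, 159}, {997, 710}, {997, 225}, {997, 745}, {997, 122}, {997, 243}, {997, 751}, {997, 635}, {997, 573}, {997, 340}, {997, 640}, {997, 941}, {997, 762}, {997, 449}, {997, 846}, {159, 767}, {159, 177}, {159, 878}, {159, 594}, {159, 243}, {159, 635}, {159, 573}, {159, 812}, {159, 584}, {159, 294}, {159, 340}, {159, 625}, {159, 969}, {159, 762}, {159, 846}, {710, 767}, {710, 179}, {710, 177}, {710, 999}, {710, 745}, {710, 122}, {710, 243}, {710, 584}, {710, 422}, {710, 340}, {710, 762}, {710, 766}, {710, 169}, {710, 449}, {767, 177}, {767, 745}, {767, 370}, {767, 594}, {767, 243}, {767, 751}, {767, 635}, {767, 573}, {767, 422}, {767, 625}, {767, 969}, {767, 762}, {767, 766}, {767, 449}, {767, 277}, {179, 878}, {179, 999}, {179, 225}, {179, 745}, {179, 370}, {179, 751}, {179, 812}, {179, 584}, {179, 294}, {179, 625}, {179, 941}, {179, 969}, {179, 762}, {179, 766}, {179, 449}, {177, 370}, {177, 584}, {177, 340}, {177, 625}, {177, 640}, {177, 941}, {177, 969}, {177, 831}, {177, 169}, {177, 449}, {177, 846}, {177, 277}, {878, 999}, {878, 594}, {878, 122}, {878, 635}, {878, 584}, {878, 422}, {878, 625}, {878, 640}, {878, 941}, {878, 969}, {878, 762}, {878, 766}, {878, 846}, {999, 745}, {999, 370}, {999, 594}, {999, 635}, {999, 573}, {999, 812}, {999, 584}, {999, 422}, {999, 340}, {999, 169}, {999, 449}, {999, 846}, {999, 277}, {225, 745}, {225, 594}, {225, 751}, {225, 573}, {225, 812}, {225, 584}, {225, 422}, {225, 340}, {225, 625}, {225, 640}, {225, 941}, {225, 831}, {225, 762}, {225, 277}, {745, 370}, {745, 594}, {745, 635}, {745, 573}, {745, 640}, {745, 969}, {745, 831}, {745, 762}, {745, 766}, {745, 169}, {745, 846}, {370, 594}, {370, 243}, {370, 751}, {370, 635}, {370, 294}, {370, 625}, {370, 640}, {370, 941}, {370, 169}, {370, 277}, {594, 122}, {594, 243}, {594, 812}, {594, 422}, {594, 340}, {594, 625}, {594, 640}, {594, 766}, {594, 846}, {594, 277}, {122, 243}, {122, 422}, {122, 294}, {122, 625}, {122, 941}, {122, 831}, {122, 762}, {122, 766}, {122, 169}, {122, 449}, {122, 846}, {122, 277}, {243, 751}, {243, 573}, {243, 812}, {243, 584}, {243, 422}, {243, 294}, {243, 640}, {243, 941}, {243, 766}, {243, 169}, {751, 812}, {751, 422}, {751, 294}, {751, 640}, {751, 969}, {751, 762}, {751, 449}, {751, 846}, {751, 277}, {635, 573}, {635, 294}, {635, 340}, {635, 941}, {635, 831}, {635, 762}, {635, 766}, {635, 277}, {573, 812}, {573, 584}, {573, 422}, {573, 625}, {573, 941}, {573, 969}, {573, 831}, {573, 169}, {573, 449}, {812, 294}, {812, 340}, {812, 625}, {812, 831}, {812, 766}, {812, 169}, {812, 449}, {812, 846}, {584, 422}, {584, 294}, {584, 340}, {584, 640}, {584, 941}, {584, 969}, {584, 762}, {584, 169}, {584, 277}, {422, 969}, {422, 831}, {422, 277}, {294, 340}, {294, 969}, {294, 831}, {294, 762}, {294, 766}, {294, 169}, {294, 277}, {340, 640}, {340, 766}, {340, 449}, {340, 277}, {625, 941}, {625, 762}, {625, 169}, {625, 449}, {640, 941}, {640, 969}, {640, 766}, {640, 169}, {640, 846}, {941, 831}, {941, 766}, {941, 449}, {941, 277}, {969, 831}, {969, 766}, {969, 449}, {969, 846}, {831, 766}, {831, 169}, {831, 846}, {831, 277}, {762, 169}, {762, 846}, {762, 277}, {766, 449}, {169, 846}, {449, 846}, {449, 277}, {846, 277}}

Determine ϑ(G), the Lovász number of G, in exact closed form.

Vertex 766 has 18 neighbors: 864, 710, 767, 179, 878, 745, 594, 122, 243, 635, 812, 294, 340, 640, 941, 969, 831, 449.
deg(941) = 18; N(941) = {445, 997, 179, 177, 878, 225, 370, 122, 243, 635, 573, 584, 625, 640, 831, 766, 449, 277}.
deg(445) = 18; N(445) = {390, 864, 997, 159, 710, 179, 177, 878, 999, 370, 243, 751, 635, 812, 422, 941, 831, 846}.
Vertex 370 has 18 neighbors: 390, 318, 445, 767, 179, 177, 999, 745, 594, 243, 751, 635, 294, 625, 640, 941, 169, 277.
Every vertex has degree 18 (N=37); Paley(37): SR with (k,λ,μ)=(18,8,9).
A has 3 distinct eigenvalues ≈ [18.0, 2.5414, -3.5414].
−37·(-sqrt(37)/2 - 1/2) / ((18)−(-sqrt(37)/2 - 1/2)) = sqrt(37) = ϑ(G).
= 6.082762530… (decimal).

sqrt(37)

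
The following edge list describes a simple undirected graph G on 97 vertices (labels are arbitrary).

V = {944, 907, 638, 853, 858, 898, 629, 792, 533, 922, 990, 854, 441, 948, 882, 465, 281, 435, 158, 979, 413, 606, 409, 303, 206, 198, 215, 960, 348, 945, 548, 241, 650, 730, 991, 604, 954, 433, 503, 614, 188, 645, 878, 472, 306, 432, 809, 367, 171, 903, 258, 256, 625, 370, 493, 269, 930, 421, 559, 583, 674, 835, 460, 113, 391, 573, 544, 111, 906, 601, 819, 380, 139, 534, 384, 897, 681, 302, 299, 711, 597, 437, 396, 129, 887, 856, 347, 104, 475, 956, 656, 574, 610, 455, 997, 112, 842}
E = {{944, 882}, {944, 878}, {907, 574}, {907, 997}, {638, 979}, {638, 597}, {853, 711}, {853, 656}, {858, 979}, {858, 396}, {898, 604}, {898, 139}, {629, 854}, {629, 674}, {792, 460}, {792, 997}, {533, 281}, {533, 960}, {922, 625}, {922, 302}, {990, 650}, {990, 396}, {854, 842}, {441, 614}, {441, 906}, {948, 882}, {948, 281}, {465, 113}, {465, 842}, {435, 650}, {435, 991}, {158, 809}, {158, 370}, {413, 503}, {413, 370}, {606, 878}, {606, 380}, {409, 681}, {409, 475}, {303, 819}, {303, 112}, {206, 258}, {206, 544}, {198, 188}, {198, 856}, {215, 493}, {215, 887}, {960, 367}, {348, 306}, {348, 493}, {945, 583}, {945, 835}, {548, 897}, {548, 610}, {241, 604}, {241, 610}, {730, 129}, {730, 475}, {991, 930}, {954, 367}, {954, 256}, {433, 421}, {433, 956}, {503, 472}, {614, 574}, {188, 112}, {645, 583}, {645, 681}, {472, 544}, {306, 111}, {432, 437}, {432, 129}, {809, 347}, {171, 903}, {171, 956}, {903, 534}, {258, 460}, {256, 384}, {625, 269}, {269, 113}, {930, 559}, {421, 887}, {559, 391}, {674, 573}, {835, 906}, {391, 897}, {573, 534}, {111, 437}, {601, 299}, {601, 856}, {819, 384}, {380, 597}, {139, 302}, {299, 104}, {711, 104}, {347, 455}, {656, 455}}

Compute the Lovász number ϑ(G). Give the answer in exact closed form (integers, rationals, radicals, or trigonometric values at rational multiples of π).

N(878) = {944, 606}, |N(878)| = 2.
deg(548) = 2; N(548) = {897, 610}.
Vertex 597 has 2 neighbors: 638, 380.
N(269) = {625, 113}, |N(269)| = 2.
Every vertex has degree 2 (N=97); a single 97-cycle (edge-transitive).
The 49 distinct eigenvalues: [2.0, 1.995806, 1.98324, 1.962356, 1.933242, 1.896018, 1.850842, 1.797903, 1.737423, 1.669656, 1.594886, 1.513426, 1.425618, 1.33183, 1.232457, 1.127914, 1.01864, 0.905094, 0.787752, 0.667105, 0.54366, 0.417935, 0.290457, 0.161761, 0.032386, -0.097124, -0.226228, -0.354382, -0.48105, -0.6057, -0.72781, -0.846867, -0.962372, -1.07384, -1.180805, -1.282816, -1.379448, -1.470293, -1.554971, -1.633127, -1.704434, -1.768591, -1.82533, -1.874413, -1.915635, -1.948821, -1.973833, -1.990567, -1.998951].
λ_max=2, λ_min=-2*cos(pi/97); ϑ = −97·λ_min/(λ_max−λ_min) = 97*cos(pi/97)/(cos(pi/97) + 1).
Numerically 48.487279.
Sandwich: α(G)=48 ≤ ϑ(G)=97*cos(pi/97)/(cos(pi/97) + 1) ≤ χ(Ḡ)=49 (both strict).

97*cos(pi/97)/(cos(pi/97) + 1)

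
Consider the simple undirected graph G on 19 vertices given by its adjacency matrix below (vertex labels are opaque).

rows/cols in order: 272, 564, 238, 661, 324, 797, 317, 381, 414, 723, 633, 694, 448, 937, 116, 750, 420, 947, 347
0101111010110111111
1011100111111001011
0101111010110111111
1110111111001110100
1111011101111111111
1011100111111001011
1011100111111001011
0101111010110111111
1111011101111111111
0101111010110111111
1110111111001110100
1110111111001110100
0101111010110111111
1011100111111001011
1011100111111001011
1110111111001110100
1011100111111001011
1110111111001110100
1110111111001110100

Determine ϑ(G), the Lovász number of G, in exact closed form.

deg(238) = 14; N(238) = {564, 661, 324, 797, 317, 414, 633, 694, 937, 116, 750, 420, 947, 347}.
deg(414) = 17; N(414) = {272, 564, 238, 661, 797, 317, 381, 723, 633, 694, 448, 937, 116, 750, 420, 947, 347}.
Vertex 750 has 13 neighbors: 272, 564, 238, 324, 797, 317, 381, 414, 723, 448, 937, 116, 420.
Vertex 723 has 14 neighbors: 564, 661, 324, 797, 317, 414, 633, 694, 937, 116, 750, 420, 947, 347.
K_{6,6,5,2} (perfect); ϑ(G) = α(G) = max{6,6,5,2} = 6.
≈ 6.00000000 (to 8 d.p.).
6 ≤ 6 ≤ 6: collapsed.

6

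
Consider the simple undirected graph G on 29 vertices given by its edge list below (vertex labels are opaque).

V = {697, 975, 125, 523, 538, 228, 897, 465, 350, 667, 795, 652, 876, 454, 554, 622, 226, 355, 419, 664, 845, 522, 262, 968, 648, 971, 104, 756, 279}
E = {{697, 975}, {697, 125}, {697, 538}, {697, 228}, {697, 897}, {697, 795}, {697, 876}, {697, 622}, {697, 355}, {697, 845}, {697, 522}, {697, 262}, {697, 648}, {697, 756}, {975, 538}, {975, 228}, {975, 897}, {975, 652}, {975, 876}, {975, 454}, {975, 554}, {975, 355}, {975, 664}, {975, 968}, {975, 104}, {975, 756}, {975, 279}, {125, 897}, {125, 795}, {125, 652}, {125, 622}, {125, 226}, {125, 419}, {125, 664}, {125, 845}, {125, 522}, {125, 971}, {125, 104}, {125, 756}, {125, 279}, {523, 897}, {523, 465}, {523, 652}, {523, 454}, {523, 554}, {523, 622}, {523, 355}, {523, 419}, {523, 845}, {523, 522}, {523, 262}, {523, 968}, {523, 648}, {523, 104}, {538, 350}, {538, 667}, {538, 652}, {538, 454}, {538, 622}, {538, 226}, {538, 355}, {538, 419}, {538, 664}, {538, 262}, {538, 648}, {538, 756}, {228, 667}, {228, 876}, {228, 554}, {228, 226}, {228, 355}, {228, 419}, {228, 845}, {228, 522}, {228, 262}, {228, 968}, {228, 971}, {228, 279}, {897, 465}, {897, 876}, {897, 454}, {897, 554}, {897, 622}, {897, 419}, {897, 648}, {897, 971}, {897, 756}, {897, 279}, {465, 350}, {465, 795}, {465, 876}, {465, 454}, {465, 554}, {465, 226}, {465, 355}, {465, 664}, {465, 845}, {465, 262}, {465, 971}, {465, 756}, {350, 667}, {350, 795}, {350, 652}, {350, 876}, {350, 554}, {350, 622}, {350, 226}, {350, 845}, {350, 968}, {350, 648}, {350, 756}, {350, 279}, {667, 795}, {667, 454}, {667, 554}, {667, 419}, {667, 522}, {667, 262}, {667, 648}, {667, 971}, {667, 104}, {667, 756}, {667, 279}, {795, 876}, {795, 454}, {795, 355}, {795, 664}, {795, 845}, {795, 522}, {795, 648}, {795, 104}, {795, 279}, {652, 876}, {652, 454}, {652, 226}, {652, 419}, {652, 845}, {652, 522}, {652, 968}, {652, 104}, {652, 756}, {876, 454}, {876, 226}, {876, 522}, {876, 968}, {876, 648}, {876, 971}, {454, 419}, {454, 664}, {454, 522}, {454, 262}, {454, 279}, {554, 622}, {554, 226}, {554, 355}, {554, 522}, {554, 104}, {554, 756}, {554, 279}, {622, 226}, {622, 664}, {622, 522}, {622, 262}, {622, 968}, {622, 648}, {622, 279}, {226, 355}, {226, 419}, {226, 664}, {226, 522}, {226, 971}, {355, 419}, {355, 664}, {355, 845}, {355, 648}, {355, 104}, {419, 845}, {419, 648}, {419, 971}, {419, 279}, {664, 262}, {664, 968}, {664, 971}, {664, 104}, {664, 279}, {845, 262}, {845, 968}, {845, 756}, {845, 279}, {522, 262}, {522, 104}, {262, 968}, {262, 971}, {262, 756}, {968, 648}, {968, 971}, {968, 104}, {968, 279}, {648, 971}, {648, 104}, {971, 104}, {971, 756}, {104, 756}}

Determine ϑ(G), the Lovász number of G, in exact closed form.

deg(664) = 14; N(664) = {975, 125, 538, 465, 795, 454, 622, 226, 355, 262, 968, 971, 104, 279}.
N(262) = {697, 523, 538, 228, 465, 667, 454, 622, 664, 845, 522, 968, 971, 756}, |N(262)| = 14.
Vertex 554 has 14 neighbors: 975, 523, 228, 897, 465, 350, 667, 622, 226, 355, 522, 104, 756, 279.
N(667) = {538, 228, 350, 795, 454, 554, 419, 522, 262, 648, 971, 104, 756, 279}, |N(667)| = 14.
deg(v) = 14 for all v (|V|=29); strongly regular (29,14,6,7).
spec(A) ≈ [14.0, 2.19258, -3.19258] (distinct, 5 d.p.).
Lovász: ϑ = −29(-sqrt(29)/2 - 1/2)/(14+-(-sqrt(29)/2 - 1/2)) = sqrt(29).
ϑ(G) ≈ 5.385164807.

sqrt(29)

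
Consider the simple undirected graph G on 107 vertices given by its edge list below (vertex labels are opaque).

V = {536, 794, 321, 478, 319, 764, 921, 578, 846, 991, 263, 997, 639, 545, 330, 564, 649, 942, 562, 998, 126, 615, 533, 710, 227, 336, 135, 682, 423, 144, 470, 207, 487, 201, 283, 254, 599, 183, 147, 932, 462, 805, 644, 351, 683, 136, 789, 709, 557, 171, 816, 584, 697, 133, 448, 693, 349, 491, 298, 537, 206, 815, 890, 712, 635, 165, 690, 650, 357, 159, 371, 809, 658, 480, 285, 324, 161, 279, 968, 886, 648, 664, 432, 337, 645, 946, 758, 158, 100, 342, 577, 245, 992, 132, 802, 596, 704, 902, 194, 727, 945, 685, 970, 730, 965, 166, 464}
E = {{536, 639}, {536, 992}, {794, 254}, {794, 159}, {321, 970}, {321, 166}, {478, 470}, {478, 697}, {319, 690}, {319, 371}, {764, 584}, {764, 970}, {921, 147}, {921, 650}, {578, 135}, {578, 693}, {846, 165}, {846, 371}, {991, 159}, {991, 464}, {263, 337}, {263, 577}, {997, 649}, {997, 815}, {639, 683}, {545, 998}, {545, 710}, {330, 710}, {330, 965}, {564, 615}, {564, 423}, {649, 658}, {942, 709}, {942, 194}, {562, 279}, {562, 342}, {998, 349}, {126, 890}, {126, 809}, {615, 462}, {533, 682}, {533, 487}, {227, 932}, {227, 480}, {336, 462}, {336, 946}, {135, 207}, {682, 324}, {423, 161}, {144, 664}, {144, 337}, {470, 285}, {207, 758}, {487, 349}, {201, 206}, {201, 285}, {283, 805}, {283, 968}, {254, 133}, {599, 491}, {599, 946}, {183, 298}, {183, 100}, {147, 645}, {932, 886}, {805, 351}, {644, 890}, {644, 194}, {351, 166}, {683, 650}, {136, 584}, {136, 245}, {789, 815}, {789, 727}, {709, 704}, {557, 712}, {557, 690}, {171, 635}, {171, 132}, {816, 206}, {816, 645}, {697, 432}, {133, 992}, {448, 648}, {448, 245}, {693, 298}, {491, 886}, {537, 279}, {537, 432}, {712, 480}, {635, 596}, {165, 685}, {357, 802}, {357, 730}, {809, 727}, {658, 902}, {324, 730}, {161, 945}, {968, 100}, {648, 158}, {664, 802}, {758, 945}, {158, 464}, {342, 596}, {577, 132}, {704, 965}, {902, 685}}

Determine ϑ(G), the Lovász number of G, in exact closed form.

Vertex 578 has 2 neighbors: 135, 693.
deg(423) = 2; N(423) = {564, 161}.
deg(207) = 2; N(207) = {135, 758}.
deg(336) = 2; N(336) = {462, 946}.
107-vertex 2-regular graph: connected 2-regular on 107 ⇒ C_{107}.
The 54 distinct eigenvalues: [2.0, 1.99655, 1.98622, 1.96905, 1.94508, 1.91441, 1.87714, 1.8334, 1.78334, 1.72714, 1.66498, 1.59707, 1.52367, 1.44501, 1.36137, 1.27304, 1.18032, 1.08353, 0.983, 0.87909, 0.77214, 0.66254, 0.55065, 0.43686, 0.32157, 0.20516, 0.08805, -0.02936, -0.14667, -0.26348, -0.37938, -0.49397, -0.60685, -0.71765, -0.82597, -0.93145, -1.03371, -1.13241, -1.22721, -1.31777, -1.40379, -1.48498, -1.56104, -1.63173, -1.69679, -1.756, -1.80915, -1.85607, -1.8966, -1.93058, -1.95791, -1.97849, -1.99225, -1.99914].
−107·(-2*cos(pi/107)) / ((2)−(-2*cos(pi/107))) = 107*cos(pi/107)/(cos(pi/107) + 1) = ϑ(G).
Numerically 53.488468.
Sandwich: α(G)=53 ≤ ϑ(G)=107*cos(pi/107)/(cos(pi/107) + 1) ≤ χ(Ḡ)=54 (both strict).

107*cos(pi/107)/(cos(pi/107) + 1)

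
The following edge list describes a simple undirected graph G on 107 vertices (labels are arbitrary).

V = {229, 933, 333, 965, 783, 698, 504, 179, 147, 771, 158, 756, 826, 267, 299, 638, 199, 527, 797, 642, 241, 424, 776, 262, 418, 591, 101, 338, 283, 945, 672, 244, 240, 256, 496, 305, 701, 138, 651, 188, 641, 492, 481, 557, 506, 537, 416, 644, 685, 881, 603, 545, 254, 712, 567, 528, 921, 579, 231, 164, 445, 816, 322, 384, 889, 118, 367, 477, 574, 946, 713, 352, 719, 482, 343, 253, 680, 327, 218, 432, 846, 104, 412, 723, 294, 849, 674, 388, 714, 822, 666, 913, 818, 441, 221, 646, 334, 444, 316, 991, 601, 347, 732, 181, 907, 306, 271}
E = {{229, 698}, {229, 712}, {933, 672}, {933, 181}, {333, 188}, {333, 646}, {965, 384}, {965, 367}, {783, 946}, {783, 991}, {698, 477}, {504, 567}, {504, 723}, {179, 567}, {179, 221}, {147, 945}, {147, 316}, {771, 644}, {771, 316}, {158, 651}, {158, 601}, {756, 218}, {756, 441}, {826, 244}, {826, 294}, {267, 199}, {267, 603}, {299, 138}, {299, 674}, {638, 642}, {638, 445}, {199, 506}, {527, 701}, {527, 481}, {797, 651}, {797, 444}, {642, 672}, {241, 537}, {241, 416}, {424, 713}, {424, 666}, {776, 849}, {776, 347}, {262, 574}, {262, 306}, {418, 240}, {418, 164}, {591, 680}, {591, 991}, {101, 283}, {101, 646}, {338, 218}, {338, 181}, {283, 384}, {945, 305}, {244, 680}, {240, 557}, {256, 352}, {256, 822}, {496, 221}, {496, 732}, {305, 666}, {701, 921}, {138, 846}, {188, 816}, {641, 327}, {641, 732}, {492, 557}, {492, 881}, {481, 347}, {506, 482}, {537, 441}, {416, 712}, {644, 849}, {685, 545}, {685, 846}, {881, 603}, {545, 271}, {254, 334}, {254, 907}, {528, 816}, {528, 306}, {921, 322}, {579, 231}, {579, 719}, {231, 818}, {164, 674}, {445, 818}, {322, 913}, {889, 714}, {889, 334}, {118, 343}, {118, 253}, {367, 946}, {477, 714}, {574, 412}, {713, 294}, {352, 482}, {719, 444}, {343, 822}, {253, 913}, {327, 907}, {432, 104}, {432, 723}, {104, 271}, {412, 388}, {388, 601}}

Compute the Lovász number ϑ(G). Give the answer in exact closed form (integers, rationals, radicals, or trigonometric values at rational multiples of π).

107*cos(pi/107)/(cos(pi/107) + 1)

N(481) = {527, 347}, |N(481)| = 2.
N(680) = {591, 244}, |N(680)| = 2.
deg(444) = 2; N(444) = {797, 719}.
N(907) = {254, 327}, |N(907)| = 2.
G on 107 vertices is 2-regular; connected 2-regular on 107 ⇒ C_{107}.
Distinct eigenvalues (to 5 d.p.): [2.0, 1.99655, 1.98622, 1.96905, 1.94508, 1.91441, 1.87714, 1.8334, 1.78334, 1.72714, 1.66498, 1.59707, 1.52367, 1.44501, 1.36137, 1.27304, 1.18032, 1.08353, 0.983, 0.87909, 0.77214, 0.66254, 0.55065, 0.43686, 0.32157, 0.20516, 0.08805, -0.02936, -0.14667, -0.26348, -0.37938, -0.49397, -0.60685, -0.71765, -0.82597, -0.93145, -1.03371, -1.13241, -1.22721, -1.31777, -1.40379, -1.48498, -1.56104, -1.63173, -1.69679, -1.756, -1.80915, -1.85607, -1.8966, -1.93058, -1.95791, -1.97849, -1.99225, -1.99914].
ϑ = −N·λ_min/(λ_max−λ_min) = −107·(-2*cos(pi/107))/(2−(-2*cos(pi/107))) = 107*cos(pi/107)/(cos(pi/107) + 1).
≈ 53.4884684 (to 7 d.p.).
53 ≤ 107*cos(pi/107)/(cos(pi/107) + 1) ≤ 54: both strict.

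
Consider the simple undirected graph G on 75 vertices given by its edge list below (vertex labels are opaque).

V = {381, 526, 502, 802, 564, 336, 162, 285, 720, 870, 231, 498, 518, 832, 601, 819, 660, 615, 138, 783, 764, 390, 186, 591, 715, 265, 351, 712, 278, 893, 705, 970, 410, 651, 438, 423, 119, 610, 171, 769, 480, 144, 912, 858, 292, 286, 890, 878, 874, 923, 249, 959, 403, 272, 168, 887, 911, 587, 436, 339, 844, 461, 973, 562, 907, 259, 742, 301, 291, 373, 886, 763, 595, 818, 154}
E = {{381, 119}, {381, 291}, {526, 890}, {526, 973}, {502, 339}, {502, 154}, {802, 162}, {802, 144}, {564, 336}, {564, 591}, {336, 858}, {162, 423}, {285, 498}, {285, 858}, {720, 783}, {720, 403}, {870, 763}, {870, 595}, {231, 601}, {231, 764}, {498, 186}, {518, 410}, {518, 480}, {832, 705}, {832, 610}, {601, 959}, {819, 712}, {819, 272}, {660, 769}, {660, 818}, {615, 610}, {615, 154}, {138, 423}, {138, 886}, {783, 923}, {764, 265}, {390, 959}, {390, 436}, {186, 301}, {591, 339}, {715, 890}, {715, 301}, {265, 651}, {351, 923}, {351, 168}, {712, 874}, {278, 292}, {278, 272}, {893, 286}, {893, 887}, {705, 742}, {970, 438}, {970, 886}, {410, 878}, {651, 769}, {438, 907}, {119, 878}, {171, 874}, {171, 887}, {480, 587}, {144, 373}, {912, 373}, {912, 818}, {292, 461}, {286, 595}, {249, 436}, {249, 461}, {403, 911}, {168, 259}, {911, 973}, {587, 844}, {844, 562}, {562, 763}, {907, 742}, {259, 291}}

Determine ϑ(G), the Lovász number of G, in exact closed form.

75*cos(pi/75)/(cos(pi/75) + 1)

Vertex 168 has 2 neighbors: 351, 259.
deg(591) = 2; N(591) = {564, 339}.
N(498) = {285, 186}, |N(498)| = 2.
Vertex 763 has 2 neighbors: 870, 562.
2-regular, N=75; a single 75-cycle (edge-transitive).
Distinct eigenvalues (to 5 d.p.): [2.0, 1.99299, 1.97199, 1.93717, 1.88875, 1.82709, 1.75261, 1.66584, 1.56739, 1.45794, 1.33826, 1.2092, 1.07165, 0.92659, 0.77503, 0.61803, 0.4567, 0.29217, 0.12558, -0.04188, -0.20906, -0.37476, -0.53784, -0.69714, -0.85156, -1.0, -1.14143, -1.27485, -1.39933, -1.51399, -1.61803, -1.71073, -1.79142, -1.85955, -1.91464, -1.9563, -1.98423, -1.99825].
With N=75: ϑ(G) = 75·(-(-1)*2*cos(pi/75))/(2−(-2*cos(pi/75))) = 75*cos(pi/75)/(cos(pi/75) + 1).
Numerically 37.4835458.
Lovász sandwich 37 ≤ 75*cos(pi/75)/(cos(pi/75) + 1) ≤ 38: both strict.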